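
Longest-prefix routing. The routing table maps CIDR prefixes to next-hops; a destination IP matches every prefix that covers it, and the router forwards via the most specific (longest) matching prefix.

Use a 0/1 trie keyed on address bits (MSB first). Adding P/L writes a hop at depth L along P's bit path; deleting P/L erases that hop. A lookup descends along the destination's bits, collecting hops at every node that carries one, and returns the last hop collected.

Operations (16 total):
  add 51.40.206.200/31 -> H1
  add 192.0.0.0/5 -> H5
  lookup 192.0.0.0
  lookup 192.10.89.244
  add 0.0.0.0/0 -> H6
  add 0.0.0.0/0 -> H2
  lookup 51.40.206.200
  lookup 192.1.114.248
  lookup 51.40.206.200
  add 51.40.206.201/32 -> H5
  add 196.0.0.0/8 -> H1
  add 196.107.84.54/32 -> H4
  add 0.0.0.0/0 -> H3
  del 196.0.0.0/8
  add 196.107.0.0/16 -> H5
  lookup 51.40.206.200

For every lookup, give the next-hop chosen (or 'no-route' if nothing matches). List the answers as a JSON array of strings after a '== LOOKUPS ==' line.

Trace:
  add 51.40.206.200/31 -> H1 at depth 31
  add 192.0.0.0/5 -> H5 at depth 5
  lookup 192.0.0.0: bits 11000 walk d0:-→d1:-→d2:-→d3:-→d4:-→d5:H5 -> H5
  lookup 192.10.89.244: bits 11000 walk d0:-→d1:-→d2:-→d3:-→d4:-→d5:H5 -> H5
  add 0.0.0.0/0 -> H6 at depth 0
  add 0.0.0.0/0 -> H2 at depth 0
  lookup 51.40.206.200: bits 0011001100101000110011101100100 walk d0:H2→d1:-→d2:-→d3:-→d4:-→d5:-→d6:-→d7:-→d8:-→d9:-→d10:-→d11:-→d12:-→d13:-→d14:-→d15:-→d16:-→d17:-→d18:-→d19:-→d20:-→d21:-→d22:-→d23:-→d24:-→d25:-→d26:-→d27:-→d28:-→d29:-→d30:-→d31:H1 -> H1
  lookup 192.1.114.248: bits 11000 walk d0:H2→d1:-→d2:-→d3:-→d4:-→d5:H5 -> H5
  lookup 51.40.206.200: bits 0011001100101000110011101100100 walk d0:H2→d1:-→d2:-→d3:-→d4:-→d5:-→d6:-→d7:-→d8:-→d9:-→d10:-→d11:-→d12:-→d13:-→d14:-→d15:-→d16:-→d17:-→d18:-→d19:-→d20:-→d21:-→d22:-→d23:-→d24:-→d25:-→d26:-→d27:-→d28:-→d29:-→d30:-→d31:H1 -> H1
  add 51.40.206.201/32 -> H5 at depth 32
  add 196.0.0.0/8 -> H1 at depth 8
  add 196.107.84.54/32 -> H4 at depth 32
  add 0.0.0.0/0 -> H3 at depth 0
  del 196.0.0.0/8 (clear depth 8)
  add 196.107.0.0/16 -> H5 at depth 16
  lookup 51.40.206.200: bits 0011001100101000110011101100100 walk d0:H3→d1:-→d2:-→d3:-→d4:-→d5:-→d6:-→d7:-→d8:-→d9:-→d10:-→d11:-→d12:-→d13:-→d14:-→d15:-→d16:-→d17:-→d18:-→d19:-→d20:-→d21:-→d22:-→d23:-→d24:-→d25:-→d26:-→d27:-→d28:-→d29:-→d30:-→d31:H1 -> H1

== LOOKUPS ==
["H5","H5","H1","H5","H1","H1"]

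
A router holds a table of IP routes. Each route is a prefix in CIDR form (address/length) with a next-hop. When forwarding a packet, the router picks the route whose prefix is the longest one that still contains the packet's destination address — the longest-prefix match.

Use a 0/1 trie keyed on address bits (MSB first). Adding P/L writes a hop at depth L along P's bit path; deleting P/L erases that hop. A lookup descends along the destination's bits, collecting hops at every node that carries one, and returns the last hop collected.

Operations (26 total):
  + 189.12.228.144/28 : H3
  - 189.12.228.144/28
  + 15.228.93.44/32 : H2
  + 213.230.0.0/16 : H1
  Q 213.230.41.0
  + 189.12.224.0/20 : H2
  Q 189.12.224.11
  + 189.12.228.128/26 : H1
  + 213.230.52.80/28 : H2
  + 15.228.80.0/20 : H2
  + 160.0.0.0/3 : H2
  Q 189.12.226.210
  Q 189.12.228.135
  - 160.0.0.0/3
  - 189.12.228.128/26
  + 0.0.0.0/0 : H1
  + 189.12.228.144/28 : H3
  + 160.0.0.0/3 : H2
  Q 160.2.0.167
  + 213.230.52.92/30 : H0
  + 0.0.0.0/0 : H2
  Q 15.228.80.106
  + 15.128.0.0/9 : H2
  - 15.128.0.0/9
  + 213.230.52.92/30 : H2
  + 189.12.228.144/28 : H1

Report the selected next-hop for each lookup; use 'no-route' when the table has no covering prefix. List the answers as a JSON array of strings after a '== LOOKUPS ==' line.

Apply in order:
  add 189.12.228.144/28 -> H3 at depth 28
  - 189.12.228.144/28 clear@28
  add 15.228.93.44/32 -> H2 at depth 32
  add 213.230.0.0/16 -> H1 at depth 16
  ? 213.230.41.0  path d0:-→d1:-→d2:-→d3:-→d4:-→d5:-→d6:-→d7:-→d8:-→d9:-→d10:-→d11:-→d12:-→d13:-→d14:-→d15:-→d16:H1  best=H1
  add 189.12.224.0/20 -> H2 at depth 20
  ? 189.12.224.11  path d0:-→d1:-→d2:-→d3:-→d4:-→d5:-→d6:-→d7:-→d8:-→d9:-→d10:-→d11:-→d12:-→d13:-→d14:-→d15:-→d16:-→d17:-→d18:-→d19:-→d20:H2→d21:-  best=H2
  add 189.12.228.128/26 -> H1 at depth 26
  add 213.230.52.80/28 -> H2 at depth 28
  add 15.228.80.0/20 -> H2 at depth 20
  add 160.0.0.0/3 -> H2 at depth 3
  ? 189.12.226.210  path d0:-→d1:-→d2:-→d3:H2→d4:-→d5:-→d6:-→d7:-→d8:-→d9:-→d10:-→d11:-→d12:-→d13:-→d14:-→d15:-→d16:-→d17:-→d18:-→d19:-→d20:H2→d21:-  best=H2
  ? 189.12.228.135  path d0:-→d1:-→d2:-→d3:H2→d4:-→d5:-→d6:-→d7:-→d8:-→d9:-→d10:-→d11:-→d12:-→d13:-→d14:-→d15:-→d16:-→d17:-→d18:-→d19:-→d20:H2→d21:-→d22:-→d23:-→d24:-→d25:-→d26:H1→d27:-  best=H1
  - 160.0.0.0/3 clear@3
  - 189.12.228.128/26 clear@26
  add 0.0.0.0/0 -> H1 at depth 0
  add 189.12.228.144/28 -> H3 at depth 28
  add 160.0.0.0/3 -> H2 at depth 3
  ? 160.2.0.167  path d0:H1→d1:-→d2:-→d3:H2  best=H2
  add 213.230.52.92/30 -> H0 at depth 30
  add 0.0.0.0/0 -> H2 at depth 0
  ? 15.228.80.106  path d0:H2→d1:-→d2:-→d3:-→d4:-→d5:-→d6:-→d7:-→d8:-→d9:-→d10:-→d11:-→d12:-→d13:-→d14:-→d15:-→d16:-→d17:-→d18:-→d19:-→d20:H2  best=H2
  add 15.128.0.0/9 -> H2 at depth 9
  - 15.128.0.0/9 clear@9
  add 213.230.52.92/30 -> H2 at depth 30
  add 189.12.228.144/28 -> H1 at depth 28

== LOOKUPS ==
["H1","H2","H2","H1","H2","H2"]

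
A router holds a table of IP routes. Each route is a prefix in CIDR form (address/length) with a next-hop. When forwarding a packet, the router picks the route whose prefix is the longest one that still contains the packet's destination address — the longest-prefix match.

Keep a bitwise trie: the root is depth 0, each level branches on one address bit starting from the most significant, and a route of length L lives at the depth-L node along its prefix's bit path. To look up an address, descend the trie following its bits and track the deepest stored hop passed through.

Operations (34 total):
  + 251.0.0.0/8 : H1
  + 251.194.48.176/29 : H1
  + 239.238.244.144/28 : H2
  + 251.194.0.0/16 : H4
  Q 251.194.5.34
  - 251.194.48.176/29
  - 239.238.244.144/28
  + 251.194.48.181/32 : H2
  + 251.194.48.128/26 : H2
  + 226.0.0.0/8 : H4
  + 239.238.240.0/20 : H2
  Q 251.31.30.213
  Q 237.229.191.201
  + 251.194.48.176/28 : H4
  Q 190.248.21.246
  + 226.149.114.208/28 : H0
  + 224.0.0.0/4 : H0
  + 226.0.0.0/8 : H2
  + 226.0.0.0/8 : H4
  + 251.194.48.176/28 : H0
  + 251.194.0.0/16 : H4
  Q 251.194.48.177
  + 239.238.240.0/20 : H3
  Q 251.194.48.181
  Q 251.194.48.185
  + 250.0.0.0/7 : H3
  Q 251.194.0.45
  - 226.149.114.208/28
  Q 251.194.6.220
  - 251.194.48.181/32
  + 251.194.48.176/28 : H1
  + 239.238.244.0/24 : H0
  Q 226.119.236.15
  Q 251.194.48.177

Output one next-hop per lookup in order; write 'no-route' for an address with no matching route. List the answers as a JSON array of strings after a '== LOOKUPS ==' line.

Apply in order:
  add 251.0.0.0/8 -> H1 at depth 8
  add 251.194.48.176/29 -> H1 at depth 29
  add 239.238.244.144/28 -> H2 at depth 28
  add 251.194.0.0/16 -> H4 at depth 16
  Q 251.194.5.34: descend 111110111100001000 ; hops seen [H1,H4] ; pick H4
  del 251.194.48.176/29 (clear depth 29)
  del 239.238.244.144/28 (clear depth 28)
  add 251.194.48.181/32 -> H2 at depth 32
  add 251.194.48.128/26 -> H2 at depth 26
  add 226.0.0.0/8 -> H4 at depth 8
  add 239.238.240.0/20 -> H2 at depth 20
  Q 251.31.30.213: descend 11111011 ; hops seen [H1] ; pick H1
  Q 237.229.191.201: descend 111011 ; hops seen [∅] ; pick no-route
  add 251.194.48.176/28 -> H4 at depth 28
  Q 190.248.21.246: descend 1 ; hops seen [∅] ; pick no-route
  add 226.149.114.208/28 -> H0 at depth 28
  add 224.0.0.0/4 -> H0 at depth 4
  add 226.0.0.0/8 -> H2 at depth 8
  add 226.0.0.0/8 -> H4 at depth 8
  add 251.194.48.176/28 -> H0 at depth 28
  add 251.194.0.0/16 -> H4 at depth 16
  Q 251.194.48.177: descend 11111011110000100011000010110 ; hops seen [H1,H4,H2,H0] ; pick H0
  add 239.238.240.0/20 -> H3 at depth 20
  Q 251.194.48.181: descend 11111011110000100011000010110101 ; hops seen [H1,H4,H2,H0,H2] ; pick H2
  Q 251.194.48.185: descend 1111101111000010001100001011 ; hops seen [H1,H4,H2,H0] ; pick H0
  add 250.0.0.0/7 -> H3 at depth 7
  Q 251.194.0.45: descend 111110111100001000 ; hops seen [H3,H1,H4] ; pick H4
  del 226.149.114.208/28 (clear depth 28)
  Q 251.194.6.220: descend 111110111100001000 ; hops seen [H3,H1,H4] ; pick H4
  del 251.194.48.181/32 (clear depth 32)
  add 251.194.48.176/28 -> H1 at depth 28
  add 239.238.244.0/24 -> H0 at depth 24
  Q 226.119.236.15: descend 11100010 ; hops seen [H0,H4] ; pick H4
  Q 251.194.48.177: descend 11111011110000100011000010110 ; hops seen [H3,H1,H4,H2,H1] ; pick H1

== LOOKUPS ==
["H4","H1","no-route","no-route","H0","H2","H0","H4","H4","H4","H1"]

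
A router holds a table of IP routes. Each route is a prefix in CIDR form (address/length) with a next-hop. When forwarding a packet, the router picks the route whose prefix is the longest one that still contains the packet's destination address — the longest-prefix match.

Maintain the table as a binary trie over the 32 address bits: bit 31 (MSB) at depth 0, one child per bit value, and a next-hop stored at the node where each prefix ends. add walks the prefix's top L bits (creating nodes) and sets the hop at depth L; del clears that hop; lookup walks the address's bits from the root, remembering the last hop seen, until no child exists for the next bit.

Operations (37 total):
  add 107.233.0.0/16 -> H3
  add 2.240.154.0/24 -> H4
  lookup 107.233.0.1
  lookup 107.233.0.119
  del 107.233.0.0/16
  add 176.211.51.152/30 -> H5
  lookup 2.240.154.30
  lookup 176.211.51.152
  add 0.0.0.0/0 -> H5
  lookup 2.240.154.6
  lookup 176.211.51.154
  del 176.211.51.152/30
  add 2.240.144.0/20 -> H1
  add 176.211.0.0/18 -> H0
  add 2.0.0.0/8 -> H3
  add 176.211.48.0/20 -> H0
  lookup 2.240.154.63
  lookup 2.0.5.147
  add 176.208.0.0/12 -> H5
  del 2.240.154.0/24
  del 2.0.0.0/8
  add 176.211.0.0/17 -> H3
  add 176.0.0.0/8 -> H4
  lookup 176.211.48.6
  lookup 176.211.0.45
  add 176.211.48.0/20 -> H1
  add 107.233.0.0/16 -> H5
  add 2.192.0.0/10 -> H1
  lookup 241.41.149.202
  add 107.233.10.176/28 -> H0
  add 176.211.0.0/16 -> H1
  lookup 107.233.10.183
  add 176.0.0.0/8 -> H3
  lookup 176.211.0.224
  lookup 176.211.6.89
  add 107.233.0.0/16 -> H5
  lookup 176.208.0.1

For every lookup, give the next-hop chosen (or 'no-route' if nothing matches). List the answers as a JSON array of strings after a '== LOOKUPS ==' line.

Trace:
  + 107.233.0.0/16 (H3) depth=16
  + 2.240.154.0/24 (H4) depth=24
  ? 107.233.0.1  path d0:-→d1:-→d2:-→d3:-→d4:-→d5:-→d6:-→d7:-→d8:-→d9:-→d10:-→d11:-→d12:-→d13:-→d14:-→d15:-→d16:H3  best=H3
  ? 107.233.0.119  path d0:-→d1:-→d2:-→d3:-→d4:-→d5:-→d6:-→d7:-→d8:-→d9:-→d10:-→d11:-→d12:-→d13:-→d14:-→d15:-→d16:H3  best=H3
  del 107.233.0.0/16 (clear depth 16)
  + 176.211.51.152/30 (H5) depth=30
  ? 2.240.154.30  path d0:-→d1:-→d2:-→d3:-→d4:-→d5:-→d6:-→d7:-→d8:-→d9:-→d10:-→d11:-→d12:-→d13:-→d14:-→d15:-→d16:-→d17:-→d18:-→d19:-→d20:-→d21:-→d22:-→d23:-→d24:H4  best=H4
  ? 176.211.51.152  path d0:-→d1:-→d2:-→d3:-→d4:-→d5:-→d6:-→d7:-→d8:-→d9:-→d10:-→d11:-→d12:-→d13:-→d14:-→d15:-→d16:-→d17:-→d18:-→d19:-→d20:-→d21:-→d22:-→d23:-→d24:-→d25:-→d26:-→d27:-→d28:-→d29:-→d30:H5  best=H5
  + 0.0.0.0/0 (H5) depth=0
  ? 2.240.154.6  path d0:H5→d1:-→d2:-→d3:-→d4:-→d5:-→d6:-→d7:-→d8:-→d9:-→d10:-→d11:-→d12:-→d13:-→d14:-→d15:-→d16:-→d17:-→d18:-→d19:-→d20:-→d21:-→d22:-→d23:-→d24:H4  best=H4
  ? 176.211.51.154  path d0:H5→d1:-→d2:-→d3:-→d4:-→d5:-→d6:-→d7:-→d8:-→d9:-→d10:-→d11:-→d12:-→d13:-→d14:-→d15:-→d16:-→d17:-→d18:-→d19:-→d20:-→d21:-→d22:-→d23:-→d24:-→d25:-→d26:-→d27:-→d28:-→d29:-→d30:H5  best=H5
  del 176.211.51.152/30 (clear depth 30)
  + 2.240.144.0/20 (H1) depth=20
  + 176.211.0.0/18 (H0) depth=18
  + 2.0.0.0/8 (H3) depth=8
  + 176.211.48.0/20 (H0) depth=20
  ? 2.240.154.63  path d0:H5→d1:-→d2:-→d3:-→d4:-→d5:-→d6:-→d7:-→d8:H3→d9:-→d10:-→d11:-→d12:-→d13:-→d14:-→d15:-→d16:-→d17:-→d18:-→d19:-→d20:H1→d21:-→d22:-→d23:-→d24:H4  best=H4
  ? 2.0.5.147  path d0:H5→d1:-→d2:-→d3:-→d4:-→d5:-→d6:-→d7:-→d8:H3  best=H3
  + 176.208.0.0/12 (H5) depth=12
  del 2.240.154.0/24 (clear depth 24)
  del 2.0.0.0/8 (clear depth 8)
  + 176.211.0.0/17 (H3) depth=17
  + 176.0.0.0/8 (H4) depth=8
  ? 176.211.48.6  path d0:H5→d1:-→d2:-→d3:-→d4:-→d5:-→d6:-→d7:-→d8:H4→d9:-→d10:-→d11:-→d12:H5→d13:-→d14:-→d15:-→d16:-→d17:H3→d18:H0→d19:-→d20:H0→d21:-→d22:-  best=H0
  ? 176.211.0.45  path d0:H5→d1:-→d2:-→d3:-→d4:-→d5:-→d6:-→d7:-→d8:H4→d9:-→d10:-→d11:-→d12:H5→d13:-→d14:-→d15:-→d16:-→d17:H3→d18:H0  best=H0
  + 176.211.48.0/20 (H1) depth=20
  + 107.233.0.0/16 (H5) depth=16
  + 2.192.0.0/10 (H1) depth=10
  ? 241.41.149.202  path d0:H5→d1:-  best=H5
  + 107.233.10.176/28 (H0) depth=28
  + 176.211.0.0/16 (H1) depth=16
  ? 107.233.10.183  path d0:H5→d1:-→d2:-→d3:-→d4:-→d5:-→d6:-→d7:-→d8:-→d9:-→d10:-→d11:-→d12:-→d13:-→d14:-→d15:-→d16:H5→d17:-→d18:-→d19:-→d20:-→d21:-→d22:-→d23:-→d24:-→d25:-→d26:-→d27:-→d28:H0  best=H0
  + 176.0.0.0/8 (H3) depth=8
  ? 176.211.0.224  path d0:H5→d1:-→d2:-→d3:-→d4:-→d5:-→d6:-→d7:-→d8:H3→d9:-→d10:-→d11:-→d12:H5→d13:-→d14:-→d15:-→d16:H1→d17:H3→d18:H0  best=H0
  ? 176.211.6.89  path d0:H5→d1:-→d2:-→d3:-→d4:-→d5:-→d6:-→d7:-→d8:H3→d9:-→d10:-→d11:-→d12:H5→d13:-→d14:-→d15:-→d16:H1→d17:H3→d18:H0  best=H0
  + 107.233.0.0/16 (H5) depth=16
  ? 176.208.0.1  path d0:H5→d1:-→d2:-→d3:-→d4:-→d5:-→d6:-→d7:-→d8:H3→d9:-→d10:-→d11:-→d12:H5→d13:-→d14:-  best=H5

== LOOKUPS ==
["H3","H3","H4","H5","H4","H5","H4","H3","H0","H0","H5","H0","H0","H0","H5"]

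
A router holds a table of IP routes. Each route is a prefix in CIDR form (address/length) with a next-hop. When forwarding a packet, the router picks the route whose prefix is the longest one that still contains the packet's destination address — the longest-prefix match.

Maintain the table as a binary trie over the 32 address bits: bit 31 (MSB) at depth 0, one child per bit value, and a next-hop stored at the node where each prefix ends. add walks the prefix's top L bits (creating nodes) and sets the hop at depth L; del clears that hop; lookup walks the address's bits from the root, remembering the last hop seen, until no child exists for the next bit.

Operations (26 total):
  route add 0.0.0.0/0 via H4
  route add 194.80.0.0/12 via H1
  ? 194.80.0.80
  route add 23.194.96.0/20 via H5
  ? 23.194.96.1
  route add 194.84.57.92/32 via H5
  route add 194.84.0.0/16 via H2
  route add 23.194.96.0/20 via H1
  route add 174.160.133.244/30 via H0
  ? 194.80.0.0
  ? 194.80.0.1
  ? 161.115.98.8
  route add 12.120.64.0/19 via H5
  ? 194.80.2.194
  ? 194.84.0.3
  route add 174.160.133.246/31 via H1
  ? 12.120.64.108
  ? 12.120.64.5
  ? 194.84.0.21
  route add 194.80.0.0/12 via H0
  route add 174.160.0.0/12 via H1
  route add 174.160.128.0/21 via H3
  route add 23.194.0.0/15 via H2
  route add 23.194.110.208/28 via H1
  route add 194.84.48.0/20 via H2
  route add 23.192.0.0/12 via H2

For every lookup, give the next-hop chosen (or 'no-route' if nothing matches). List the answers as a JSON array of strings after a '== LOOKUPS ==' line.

Process each operation:
  add 0.0.0.0/0 -> H4 at depth 0
  add 194.80.0.0/12 -> H1 at depth 12
  Q 194.80.0.80: descend 110000100101 ; hops seen [H4,H1] ; pick H1
  add 23.194.96.0/20 -> H5 at depth 20
  Q 23.194.96.1: descend 00010111110000100110 ; hops seen [H4,H5] ; pick H5
  add 194.84.57.92/32 -> H5 at depth 32
  add 194.84.0.0/16 -> H2 at depth 16
  add 23.194.96.0/20 -> H1 at depth 20
  add 174.160.133.244/30 -> H0 at depth 30
  Q 194.80.0.0: descend 1100001001010 ; hops seen [H4,H1] ; pick H1
  Q 194.80.0.1: descend 1100001001010 ; hops seen [H4,H1] ; pick H1
  Q 161.115.98.8: descend 1010 ; hops seen [H4] ; pick H4
  add 12.120.64.0/19 -> H5 at depth 19
  Q 194.80.2.194: descend 1100001001010 ; hops seen [H4,H1] ; pick H1
  Q 194.84.0.3: descend 110000100101010000 ; hops seen [H4,H1,H2] ; pick H2
  add 174.160.133.246/31 -> H1 at depth 31
  Q 12.120.64.108: descend 0000110001111000010 ; hops seen [H4,H5] ; pick H5
  Q 12.120.64.5: descend 0000110001111000010 ; hops seen [H4,H5] ; pick H5
  Q 194.84.0.21: descend 110000100101010000 ; hops seen [H4,H1,H2] ; pick H2
  add 194.80.0.0/12 -> H0 at depth 12
  add 174.160.0.0/12 -> H1 at depth 12
  add 174.160.128.0/21 -> H3 at depth 21
  add 23.194.0.0/15 -> H2 at depth 15
  add 23.194.110.208/28 -> H1 at depth 28
  add 194.84.48.0/20 -> H2 at depth 20
  add 23.192.0.0/12 -> H2 at depth 12

== LOOKUPS ==
["H1","H5","H1","H1","H4","H1","H2","H5","H5","H2"]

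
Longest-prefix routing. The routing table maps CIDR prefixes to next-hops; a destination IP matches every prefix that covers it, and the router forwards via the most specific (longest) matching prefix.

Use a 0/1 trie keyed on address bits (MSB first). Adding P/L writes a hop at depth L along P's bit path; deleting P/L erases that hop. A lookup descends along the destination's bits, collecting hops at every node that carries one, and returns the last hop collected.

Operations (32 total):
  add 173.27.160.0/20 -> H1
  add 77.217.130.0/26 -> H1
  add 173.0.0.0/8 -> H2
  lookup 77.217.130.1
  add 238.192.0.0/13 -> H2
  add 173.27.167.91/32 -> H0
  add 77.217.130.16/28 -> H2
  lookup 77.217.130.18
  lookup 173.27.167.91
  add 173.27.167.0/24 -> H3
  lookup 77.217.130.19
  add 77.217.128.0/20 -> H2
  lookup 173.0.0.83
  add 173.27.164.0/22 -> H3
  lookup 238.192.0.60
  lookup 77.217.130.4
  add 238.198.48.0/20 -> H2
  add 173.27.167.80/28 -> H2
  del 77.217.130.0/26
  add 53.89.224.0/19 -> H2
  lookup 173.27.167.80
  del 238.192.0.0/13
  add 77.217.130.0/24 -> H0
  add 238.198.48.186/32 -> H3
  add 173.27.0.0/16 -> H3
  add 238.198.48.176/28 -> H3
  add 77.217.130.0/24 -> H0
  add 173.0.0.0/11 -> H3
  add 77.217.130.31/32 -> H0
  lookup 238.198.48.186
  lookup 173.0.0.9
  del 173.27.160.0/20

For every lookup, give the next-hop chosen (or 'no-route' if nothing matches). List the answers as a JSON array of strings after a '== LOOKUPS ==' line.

Apply in order:
  add 173.27.160.0/20 -> H1 at depth 20
  add 77.217.130.0/26 -> H1 at depth 26
  add 173.0.0.0/8 -> H2 at depth 8
  lookup 77.217.130.1: bits 01001101110110011000001000 walk d0:-→d1:-→d2:-→d3:-→d4:-→d5:-→d6:-→d7:-→d8:-→d9:-→d10:-→d11:-→d12:-→d13:-→d14:-→d15:-→d16:-→d17:-→d18:-→d19:-→d20:-→d21:-→d22:-→d23:-→d24:-→d25:-→d26:H1 -> H1
  add 238.192.0.0/13 -> H2 at depth 13
  add 173.27.167.91/32 -> H0 at depth 32
  add 77.217.130.16/28 -> H2 at depth 28
  lookup 77.217.130.18: bits 0100110111011001100000100001 walk d0:-→d1:-→d2:-→d3:-→d4:-→d5:-→d6:-→d7:-→d8:-→d9:-→d10:-→d11:-→d12:-→d13:-→d14:-→d15:-→d16:-→d17:-→d18:-→d19:-→d20:-→d21:-→d22:-→d23:-→d24:-→d25:-→d26:H1→d27:-→d28:H2 -> H2
  lookup 173.27.167.91: bits 10101101000110111010011101011011 walk d0:-→d1:-→d2:-→d3:-→d4:-→d5:-→d6:-→d7:-→d8:H2→d9:-→d10:-→d11:-→d12:-→d13:-→d14:-→d15:-→d16:-→d17:-→d18:-→d19:-→d20:H1→d21:-→d22:-→d23:-→d24:-→d25:-→d26:-→d27:-→d28:-→d29:-→d30:-→d31:-→d32:H0 -> H0
  add 173.27.167.0/24 -> H3 at depth 24
  lookup 77.217.130.19: bits 0100110111011001100000100001 walk d0:-→d1:-→d2:-→d3:-→d4:-→d5:-→d6:-→d7:-→d8:-→d9:-→d10:-→d11:-→d12:-→d13:-→d14:-→d15:-→d16:-→d17:-→d18:-→d19:-→d20:-→d21:-→d22:-→d23:-→d24:-→d25:-→d26:H1→d27:-→d28:H2 -> H2
  add 77.217.128.0/20 -> H2 at depth 20
  lookup 173.0.0.83: bits 10101101000 walk d0:-→d1:-→d2:-→d3:-→d4:-→d5:-→d6:-→d7:-→d8:H2→d9:-→d10:-→d11:- -> H2
  add 173.27.164.0/22 -> H3 at depth 22
  lookup 238.192.0.60: bits 1110111011000 walk d0:-→d1:-→d2:-→d3:-→d4:-→d5:-→d6:-→d7:-→d8:-→d9:-→d10:-→d11:-→d12:-→d13:H2 -> H2
  lookup 77.217.130.4: bits 010011011101100110000010000 walk d0:-→d1:-→d2:-→d3:-→d4:-→d5:-→d6:-→d7:-→d8:-→d9:-→d10:-→d11:-→d12:-→d13:-→d14:-→d15:-→d16:-→d17:-→d18:-→d19:-→d20:H2→d21:-→d22:-→d23:-→d24:-→d25:-→d26:H1→d27:- -> H1
  add 238.198.48.0/20 -> H2 at depth 20
  add 173.27.167.80/28 -> H2 at depth 28
  - 77.217.130.0/26 clear@26
  add 53.89.224.0/19 -> H2 at depth 19
  lookup 173.27.167.80: bits 1010110100011011101001110101 walk d0:-→d1:-→d2:-→d3:-→d4:-→d5:-→d6:-→d7:-→d8:H2→d9:-→d10:-→d11:-→d12:-→d13:-→d14:-→d15:-→d16:-→d17:-→d18:-→d19:-→d20:H1→d21:-→d22:H3→d23:-→d24:H3→d25:-→d26:-→d27:-→d28:H2 -> H2
  - 238.192.0.0/13 clear@13
  add 77.217.130.0/24 -> H0 at depth 24
  add 238.198.48.186/32 -> H3 at depth 32
  add 173.27.0.0/16 -> H3 at depth 16
  add 238.198.48.176/28 -> H3 at depth 28
  add 77.217.130.0/24 -> H0 at depth 24
  add 173.0.0.0/11 -> H3 at depth 11
  add 77.217.130.31/32 -> H0 at depth 32
  lookup 238.198.48.186: bits 11101110110001100011000010111010 walk d0:-→d1:-→d2:-→d3:-→d4:-→d5:-→d6:-→d7:-→d8:-→d9:-→d10:-→d11:-→d12:-→d13:-→d14:-→d15:-→d16:-→d17:-→d18:-→d19:-→d20:H2→d21:-→d22:-→d23:-→d24:-→d25:-→d26:-→d27:-→d28:H3→d29:-→d30:-→d31:-→d32:H3 -> H3
  lookup 173.0.0.9: bits 10101101000 walk d0:-→d1:-→d2:-→d3:-→d4:-→d5:-→d6:-→d7:-→d8:H2→d9:-→d10:-→d11:H3 -> H3
  - 173.27.160.0/20 clear@20

== LOOKUPS ==
["H1","H2","H0","H2","H2","H2","H1","H2","H3","H3"]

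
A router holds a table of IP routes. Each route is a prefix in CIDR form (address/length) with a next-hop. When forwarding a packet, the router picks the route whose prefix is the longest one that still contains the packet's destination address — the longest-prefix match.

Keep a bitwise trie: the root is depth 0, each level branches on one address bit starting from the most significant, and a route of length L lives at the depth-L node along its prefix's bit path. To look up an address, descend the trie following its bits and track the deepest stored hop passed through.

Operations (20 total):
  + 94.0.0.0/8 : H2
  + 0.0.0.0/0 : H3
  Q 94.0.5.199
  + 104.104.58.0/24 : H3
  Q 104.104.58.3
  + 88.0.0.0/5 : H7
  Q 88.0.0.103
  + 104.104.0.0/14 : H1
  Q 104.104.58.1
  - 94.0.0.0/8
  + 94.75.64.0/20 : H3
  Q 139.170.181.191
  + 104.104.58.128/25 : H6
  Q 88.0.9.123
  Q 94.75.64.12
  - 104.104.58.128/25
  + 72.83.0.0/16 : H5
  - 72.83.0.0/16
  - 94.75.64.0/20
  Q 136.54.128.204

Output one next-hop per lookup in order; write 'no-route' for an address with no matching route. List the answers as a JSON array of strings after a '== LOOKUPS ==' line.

Process each operation:
  + 94.0.0.0/8 (H2) depth=8
  + 0.0.0.0/0 (H3) depth=0
  ? 94.0.5.199  path d0:H3→d1:-→d2:-→d3:-→d4:-→d5:-→d6:-→d7:-→d8:H2  best=H2
  + 104.104.58.0/24 (H3) depth=24
  ? 104.104.58.3  path d0:H3→d1:-→d2:-→d3:-→d4:-→d5:-→d6:-→d7:-→d8:-→d9:-→d10:-→d11:-→d12:-→d13:-→d14:-→d15:-→d16:-→d17:-→d18:-→d19:-→d20:-→d21:-→d22:-→d23:-→d24:H3  best=H3
  + 88.0.0.0/5 (H7) depth=5
  ? 88.0.0.103  path d0:H3→d1:-→d2:-→d3:-→d4:-→d5:H7  best=H7
  + 104.104.0.0/14 (H1) depth=14
  ? 104.104.58.1  path d0:H3→d1:-→d2:-→d3:-→d4:-→d5:-→d6:-→d7:-→d8:-→d9:-→d10:-→d11:-→d12:-→d13:-→d14:H1→d15:-→d16:-→d17:-→d18:-→d19:-→d20:-→d21:-→d22:-→d23:-→d24:H3  best=H3
  - 94.0.0.0/8 clear@8
  + 94.75.64.0/20 (H3) depth=20
  ? 139.170.181.191  path d0:H3  best=H3
  + 104.104.58.128/25 (H6) depth=25
  ? 88.0.9.123  path d0:H3→d1:-→d2:-→d3:-→d4:-→d5:H7  best=H7
  ? 94.75.64.12  path d0:H3→d1:-→d2:-→d3:-→d4:-→d5:H7→d6:-→d7:-→d8:-→d9:-→d10:-→d11:-→d12:-→d13:-→d14:-→d15:-→d16:-→d17:-→d18:-→d19:-→d20:H3  best=H3
  - 104.104.58.128/25 clear@25
  + 72.83.0.0/16 (H5) depth=16
  - 72.83.0.0/16 clear@16
  - 94.75.64.0/20 clear@20
  ? 136.54.128.204  path d0:H3  best=H3

== LOOKUPS ==
["H2","H3","H7","H3","H3","H7","H3","H3"]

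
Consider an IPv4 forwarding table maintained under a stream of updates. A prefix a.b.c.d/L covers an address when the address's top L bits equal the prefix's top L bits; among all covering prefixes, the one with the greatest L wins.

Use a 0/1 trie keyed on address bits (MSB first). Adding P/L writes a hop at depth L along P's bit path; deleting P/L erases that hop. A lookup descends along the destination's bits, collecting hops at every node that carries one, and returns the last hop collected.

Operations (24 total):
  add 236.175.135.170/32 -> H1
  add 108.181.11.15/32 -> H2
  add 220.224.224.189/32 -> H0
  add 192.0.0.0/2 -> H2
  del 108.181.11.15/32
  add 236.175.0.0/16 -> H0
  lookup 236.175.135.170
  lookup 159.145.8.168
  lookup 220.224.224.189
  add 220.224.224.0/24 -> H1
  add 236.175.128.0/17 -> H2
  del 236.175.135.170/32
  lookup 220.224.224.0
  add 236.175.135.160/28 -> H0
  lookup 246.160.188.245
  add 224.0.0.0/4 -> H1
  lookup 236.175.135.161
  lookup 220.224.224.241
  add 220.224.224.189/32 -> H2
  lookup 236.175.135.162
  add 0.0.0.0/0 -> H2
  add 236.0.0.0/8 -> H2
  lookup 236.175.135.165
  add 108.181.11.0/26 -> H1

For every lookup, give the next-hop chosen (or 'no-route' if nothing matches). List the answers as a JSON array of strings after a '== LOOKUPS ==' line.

Apply in order:
  + 236.175.135.170/32 (H1) depth=32
  + 108.181.11.15/32 (H2) depth=32
  + 220.224.224.189/32 (H0) depth=32
  + 192.0.0.0/2 (H2) depth=2
  - 108.181.11.15/32 clear@32
  + 236.175.0.0/16 (H0) depth=16
  Q 236.175.135.170: descend 11101100101011111000011110101010 ; hops seen [H2,H0,H1] ; pick H1
  Q 159.145.8.168: descend 1 ; hops seen [∅] ; pick no-route
  Q 220.224.224.189: descend 11011100111000001110000010111101 ; hops seen [H2,H0] ; pick H0
  + 220.224.224.0/24 (H1) depth=24
  + 236.175.128.0/17 (H2) depth=17
  - 236.175.135.170/32 clear@32
  Q 220.224.224.0: descend 110111001110000011100000 ; hops seen [H2,H1] ; pick H1
  + 236.175.135.160/28 (H0) depth=28
  Q 246.160.188.245: descend 111 ; hops seen [H2] ; pick H2
  + 224.0.0.0/4 (H1) depth=4
  Q 236.175.135.161: descend 1110110010101111100001111010 ; hops seen [H2,H1,H0,H2,H0] ; pick H0
  Q 220.224.224.241: descend 1101110011100000111000001 ; hops seen [H2,H1] ; pick H1
  + 220.224.224.189/32 (H2) depth=32
  Q 236.175.135.162: descend 1110110010101111100001111010 ; hops seen [H2,H1,H0,H2,H0] ; pick H0
  + 0.0.0.0/0 (H2) depth=0
  + 236.0.0.0/8 (H2) depth=8
  Q 236.175.135.165: descend 1110110010101111100001111010 ; hops seen [H2,H2,H1,H2,H0,H2,H0] ; pick H0
  + 108.181.11.0/26 (H1) depth=26

== LOOKUPS ==
["H1","no-route","H0","H1","H2","H0","H1","H0","H0"]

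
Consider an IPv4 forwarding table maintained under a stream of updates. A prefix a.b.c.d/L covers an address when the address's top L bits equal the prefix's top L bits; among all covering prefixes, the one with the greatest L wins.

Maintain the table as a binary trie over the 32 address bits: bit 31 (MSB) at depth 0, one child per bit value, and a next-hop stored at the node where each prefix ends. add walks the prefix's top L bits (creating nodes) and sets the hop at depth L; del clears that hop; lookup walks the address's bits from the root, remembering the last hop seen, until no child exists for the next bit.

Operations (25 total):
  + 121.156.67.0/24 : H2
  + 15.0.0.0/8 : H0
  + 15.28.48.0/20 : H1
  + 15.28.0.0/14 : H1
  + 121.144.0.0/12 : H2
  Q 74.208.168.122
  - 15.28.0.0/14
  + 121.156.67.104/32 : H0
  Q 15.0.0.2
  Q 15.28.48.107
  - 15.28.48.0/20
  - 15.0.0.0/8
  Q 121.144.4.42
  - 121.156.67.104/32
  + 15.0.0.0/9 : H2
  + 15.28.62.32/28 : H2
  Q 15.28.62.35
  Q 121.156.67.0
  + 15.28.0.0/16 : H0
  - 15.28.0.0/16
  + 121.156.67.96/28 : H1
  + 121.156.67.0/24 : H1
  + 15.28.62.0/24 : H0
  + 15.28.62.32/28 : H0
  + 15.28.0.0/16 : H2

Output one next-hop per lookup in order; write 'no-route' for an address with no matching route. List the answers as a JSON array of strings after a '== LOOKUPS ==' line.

Trace:
  + 121.156.67.0/24 (H2) depth=24
  + 15.0.0.0/8 (H0) depth=8
  + 15.28.48.0/20 (H1) depth=20
  + 15.28.0.0/14 (H1) depth=14
  + 121.144.0.0/12 (H2) depth=12
  Q 74.208.168.122: descend 01 ; hops seen [∅] ; pick no-route
  - 15.28.0.0/14 clear@14
  + 121.156.67.104/32 (H0) depth=32
  Q 15.0.0.2: descend 00001111000 ; hops seen [H0] ; pick H0
  Q 15.28.48.107: descend 00001111000111000011 ; hops seen [H0,H1] ; pick H1
  - 15.28.48.0/20 clear@20
  - 15.0.0.0/8 clear@8
  Q 121.144.4.42: descend 011110011001 ; hops seen [H2] ; pick H2
  - 121.156.67.104/32 clear@32
  + 15.0.0.0/9 (H2) depth=9
  + 15.28.62.32/28 (H2) depth=28
  Q 15.28.62.35: descend 0000111100011100001111100010 ; hops seen [H2,H2] ; pick H2
  Q 121.156.67.0: descend 0111100110011100010000110 ; hops seen [H2,H2] ; pick H2
  + 15.28.0.0/16 (H0) depth=16
  - 15.28.0.0/16 clear@16
  + 121.156.67.96/28 (H1) depth=28
  + 121.156.67.0/24 (H1) depth=24
  + 15.28.62.0/24 (H0) depth=24
  + 15.28.62.32/28 (H0) depth=28
  + 15.28.0.0/16 (H2) depth=16

== LOOKUPS ==
["no-route","H0","H1","H2","H2","H2"]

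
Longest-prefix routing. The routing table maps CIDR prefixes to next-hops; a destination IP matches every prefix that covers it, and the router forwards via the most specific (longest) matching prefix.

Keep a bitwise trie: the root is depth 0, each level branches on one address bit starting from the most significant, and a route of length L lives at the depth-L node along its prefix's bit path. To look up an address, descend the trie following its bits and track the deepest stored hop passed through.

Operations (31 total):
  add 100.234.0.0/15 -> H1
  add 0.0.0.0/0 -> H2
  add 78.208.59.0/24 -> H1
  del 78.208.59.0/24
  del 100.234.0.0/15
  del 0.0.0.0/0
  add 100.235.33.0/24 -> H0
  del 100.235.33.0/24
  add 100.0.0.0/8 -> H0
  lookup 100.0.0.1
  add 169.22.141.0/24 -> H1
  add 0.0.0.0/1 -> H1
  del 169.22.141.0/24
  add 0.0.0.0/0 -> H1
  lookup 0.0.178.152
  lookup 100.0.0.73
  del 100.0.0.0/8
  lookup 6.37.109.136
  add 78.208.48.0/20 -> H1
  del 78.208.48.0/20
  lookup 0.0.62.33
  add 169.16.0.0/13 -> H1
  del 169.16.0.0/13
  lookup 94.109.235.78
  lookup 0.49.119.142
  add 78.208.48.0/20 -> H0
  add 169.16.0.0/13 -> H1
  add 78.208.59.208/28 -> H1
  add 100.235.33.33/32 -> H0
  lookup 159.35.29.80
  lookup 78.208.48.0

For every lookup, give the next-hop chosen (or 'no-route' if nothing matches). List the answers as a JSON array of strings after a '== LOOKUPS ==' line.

Apply in order:
  + 100.234.0.0/15 (H1) depth=15
  + 0.0.0.0/0 (H2) depth=0
  + 78.208.59.0/24 (H1) depth=24
  - 78.208.59.0/24 clear@24
  - 100.234.0.0/15 clear@15
  - 0.0.0.0/0 clear@0
  + 100.235.33.0/24 (H0) depth=24
  - 100.235.33.0/24 clear@24
  + 100.0.0.0/8 (H0) depth=8
  lookup 100.0.0.1: bits 01100100 walk d0:-→d1:-→d2:-→d3:-→d4:-→d5:-→d6:-→d7:-→d8:H0 -> H0
  + 169.22.141.0/24 (H1) depth=24
  + 0.0.0.0/1 (H1) depth=1
  - 169.22.141.0/24 clear@24
  + 0.0.0.0/0 (H1) depth=0
  lookup 0.0.178.152: bits 0 walk d0:H1→d1:H1 -> H1
  lookup 100.0.0.73: bits 01100100 walk d0:H1→d1:H1→d2:-→d3:-→d4:-→d5:-→d6:-→d7:-→d8:H0 -> H0
  - 100.0.0.0/8 clear@8
  lookup 6.37.109.136: bits 0 walk d0:H1→d1:H1 -> H1
  + 78.208.48.0/20 (H1) depth=20
  - 78.208.48.0/20 clear@20
  lookup 0.0.62.33: bits 0 walk d0:H1→d1:H1 -> H1
  + 169.16.0.0/13 (H1) depth=13
  - 169.16.0.0/13 clear@13
  lookup 94.109.235.78: bits 010 walk d0:H1→d1:H1→d2:-→d3:- -> H1
  lookup 0.49.119.142: bits 0 walk d0:H1→d1:H1 -> H1
  + 78.208.48.0/20 (H0) depth=20
  + 169.16.0.0/13 (H1) depth=13
  + 78.208.59.208/28 (H1) depth=28
  + 100.235.33.33/32 (H0) depth=32
  lookup 159.35.29.80: bits 10 walk d0:H1→d1:-→d2:- -> H1
  lookup 78.208.48.0: bits 01001110110100000011 walk d0:H1→d1:H1→d2:-→d3:-→d4:-→d5:-→d6:-→d7:-→d8:-→d9:-→d10:-→d11:-→d12:-→d13:-→d14:-→d15:-→d16:-→d17:-→d18:-→d19:-→d20:H0 -> H0

== LOOKUPS ==
["H0","H1","H0","H1","H1","H1","H1","H1","H0"]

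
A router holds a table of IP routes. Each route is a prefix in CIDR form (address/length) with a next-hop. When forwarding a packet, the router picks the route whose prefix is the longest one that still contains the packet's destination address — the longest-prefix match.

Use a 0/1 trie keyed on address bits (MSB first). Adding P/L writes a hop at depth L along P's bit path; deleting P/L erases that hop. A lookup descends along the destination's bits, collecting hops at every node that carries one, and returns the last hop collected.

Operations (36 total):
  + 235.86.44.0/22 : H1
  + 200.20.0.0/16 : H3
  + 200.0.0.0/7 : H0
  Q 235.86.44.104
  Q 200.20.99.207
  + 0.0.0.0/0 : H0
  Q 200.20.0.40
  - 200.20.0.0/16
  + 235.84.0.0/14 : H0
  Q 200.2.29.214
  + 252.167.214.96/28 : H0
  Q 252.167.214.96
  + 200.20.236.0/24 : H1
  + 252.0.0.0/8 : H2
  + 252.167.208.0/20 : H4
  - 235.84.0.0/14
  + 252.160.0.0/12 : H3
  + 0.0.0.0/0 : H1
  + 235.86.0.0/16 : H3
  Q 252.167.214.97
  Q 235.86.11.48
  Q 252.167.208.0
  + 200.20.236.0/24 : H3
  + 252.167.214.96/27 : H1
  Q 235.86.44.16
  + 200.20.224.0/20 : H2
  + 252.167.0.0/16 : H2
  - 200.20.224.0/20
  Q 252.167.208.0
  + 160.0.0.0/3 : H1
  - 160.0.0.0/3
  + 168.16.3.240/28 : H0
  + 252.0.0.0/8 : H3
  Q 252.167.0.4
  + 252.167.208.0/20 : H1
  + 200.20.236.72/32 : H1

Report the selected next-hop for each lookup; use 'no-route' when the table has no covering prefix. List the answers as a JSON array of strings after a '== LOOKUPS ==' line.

Trace:
  + 235.86.44.0/22 (H1) depth=22
  + 200.20.0.0/16 (H3) depth=16
  + 200.0.0.0/7 (H0) depth=7
  Q 235.86.44.104: descend 1110101101010110001011 ; hops seen [H1] ; pick H1
  Q 200.20.99.207: descend 1100100000010100 ; hops seen [H0,H3] ; pick H3
  + 0.0.0.0/0 (H0) depth=0
  Q 200.20.0.40: descend 1100100000010100 ; hops seen [H0,H0,H3] ; pick H3
  - 200.20.0.0/16 clear@16
  + 235.84.0.0/14 (H0) depth=14
  Q 200.2.29.214: descend 11001000000 ; hops seen [H0,H0] ; pick H0
  + 252.167.214.96/28 (H0) depth=28
  Q 252.167.214.96: descend 1111110010100111110101100110 ; hops seen [H0,H0] ; pick H0
  + 200.20.236.0/24 (H1) depth=24
  + 252.0.0.0/8 (H2) depth=8
  + 252.167.208.0/20 (H4) depth=20
  - 235.84.0.0/14 clear@14
  + 252.160.0.0/12 (H3) depth=12
  + 0.0.0.0/0 (H1) depth=0
  + 235.86.0.0/16 (H3) depth=16
  Q 252.167.214.97: descend 1111110010100111110101100110 ; hops seen [H1,H2,H3,H4,H0] ; pick H0
  Q 235.86.11.48: descend 111010110101011000 ; hops seen [H1,H3] ; pick H3
  Q 252.167.208.0: descend 111111001010011111010 ; hops seen [H1,H2,H3,H4] ; pick H4
  + 200.20.236.0/24 (H3) depth=24
  + 252.167.214.96/27 (H1) depth=27
  Q 235.86.44.16: descend 1110101101010110001011 ; hops seen [H1,H3,H1] ; pick H1
  + 200.20.224.0/20 (H2) depth=20
  + 252.167.0.0/16 (H2) depth=16
  - 200.20.224.0/20 clear@20
  Q 252.167.208.0: descend 111111001010011111010 ; hops seen [H1,H2,H3,H2,H4] ; pick H4
  + 160.0.0.0/3 (H1) depth=3
  - 160.0.0.0/3 clear@3
  + 168.16.3.240/28 (H0) depth=28
  + 252.0.0.0/8 (H3) depth=8
  Q 252.167.0.4: descend 1111110010100111 ; hops seen [H1,H3,H3,H2] ; pick H2
  + 252.167.208.0/20 (H1) depth=20
  + 200.20.236.72/32 (H1) depth=32

== LOOKUPS ==
["H1","H3","H3","H0","H0","H0","H3","H4","H1","H4","H2"]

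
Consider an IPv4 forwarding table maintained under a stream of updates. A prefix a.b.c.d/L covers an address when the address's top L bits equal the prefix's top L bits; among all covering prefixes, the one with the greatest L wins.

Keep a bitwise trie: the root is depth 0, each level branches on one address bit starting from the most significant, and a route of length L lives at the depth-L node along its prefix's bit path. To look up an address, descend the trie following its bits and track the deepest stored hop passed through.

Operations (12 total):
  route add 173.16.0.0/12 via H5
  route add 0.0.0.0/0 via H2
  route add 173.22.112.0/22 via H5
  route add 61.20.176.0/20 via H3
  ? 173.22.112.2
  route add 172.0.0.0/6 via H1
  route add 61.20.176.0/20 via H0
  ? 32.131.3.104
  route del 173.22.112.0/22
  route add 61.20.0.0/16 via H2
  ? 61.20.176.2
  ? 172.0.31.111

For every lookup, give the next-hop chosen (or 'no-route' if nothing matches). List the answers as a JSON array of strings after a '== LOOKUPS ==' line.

Trace:
  add 173.16.0.0/12 -> H5 at depth 12
  add 0.0.0.0/0 -> H2 at depth 0
  add 173.22.112.0/22 -> H5 at depth 22
  add 61.20.176.0/20 -> H3 at depth 20
  Q 173.22.112.2: descend 1010110100010110011100 ; hops seen [H2,H5,H5] ; pick H5
  add 172.0.0.0/6 -> H1 at depth 6
  add 61.20.176.0/20 -> H0 at depth 20
  Q 32.131.3.104: descend 001 ; hops seen [H2] ; pick H2
  - 173.22.112.0/22 clear@22
  add 61.20.0.0/16 -> H2 at depth 16
  Q 61.20.176.2: descend 00111101000101001011 ; hops seen [H2,H2,H0] ; pick H0
  Q 172.0.31.111: descend 1010110 ; hops seen [H2,H1] ; pick H1

== LOOKUPS ==
["H5","H2","H0","H1"]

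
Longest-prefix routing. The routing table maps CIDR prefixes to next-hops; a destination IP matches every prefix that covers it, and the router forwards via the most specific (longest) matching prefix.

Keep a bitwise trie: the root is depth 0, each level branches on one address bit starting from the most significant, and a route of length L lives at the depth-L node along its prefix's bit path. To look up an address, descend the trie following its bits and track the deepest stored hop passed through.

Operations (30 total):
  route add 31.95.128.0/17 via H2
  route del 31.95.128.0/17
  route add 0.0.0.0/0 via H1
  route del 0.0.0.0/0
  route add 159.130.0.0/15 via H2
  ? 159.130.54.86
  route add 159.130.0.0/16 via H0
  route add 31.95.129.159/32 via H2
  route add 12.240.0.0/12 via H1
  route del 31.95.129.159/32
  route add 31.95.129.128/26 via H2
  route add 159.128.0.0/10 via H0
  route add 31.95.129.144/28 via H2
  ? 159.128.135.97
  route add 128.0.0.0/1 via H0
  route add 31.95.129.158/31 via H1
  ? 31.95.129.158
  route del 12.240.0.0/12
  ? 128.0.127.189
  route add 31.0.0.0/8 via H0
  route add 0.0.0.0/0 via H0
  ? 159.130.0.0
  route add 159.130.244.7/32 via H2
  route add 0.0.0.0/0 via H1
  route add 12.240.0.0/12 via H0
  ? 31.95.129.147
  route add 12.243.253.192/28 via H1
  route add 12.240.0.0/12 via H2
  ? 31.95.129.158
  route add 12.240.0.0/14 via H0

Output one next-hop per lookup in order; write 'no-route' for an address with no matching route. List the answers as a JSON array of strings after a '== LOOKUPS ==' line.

Apply in order:
  + 31.95.128.0/17 (H2) depth=17
  del 31.95.128.0/17 (clear depth 17)
  + 0.0.0.0/0 (H1) depth=0
  del 0.0.0.0/0 (clear depth 0)
  + 159.130.0.0/15 (H2) depth=15
  lookup 159.130.54.86: bits 100111111000001 walk d0:-→d1:-→d2:-→d3:-→d4:-→d5:-→d6:-→d7:-→d8:-→d9:-→d10:-→d11:-→d12:-→d13:-→d14:-→d15:H2 -> H2
  + 159.130.0.0/16 (H0) depth=16
  + 31.95.129.159/32 (H2) depth=32
  + 12.240.0.0/12 (H1) depth=12
  del 31.95.129.159/32 (clear depth 32)
  + 31.95.129.128/26 (H2) depth=26
  + 159.128.0.0/10 (H0) depth=10
  + 31.95.129.144/28 (H2) depth=28
  lookup 159.128.135.97: bits 10011111100000 walk d0:-→d1:-→d2:-→d3:-→d4:-→d5:-→d6:-→d7:-→d8:-→d9:-→d10:H0→d11:-→d12:-→d13:-→d14:- -> H0
  + 128.0.0.0/1 (H0) depth=1
  + 31.95.129.158/31 (H1) depth=31
  lookup 31.95.129.158: bits 0001111101011111100000011001111 walk d0:-→d1:-→d2:-→d3:-→d4:-→d5:-→d6:-→d7:-→d8:-→d9:-→d10:-→d11:-→d12:-→d13:-→d14:-→d15:-→d16:-→d17:-→d18:-→d19:-→d20:-→d21:-→d22:-→d23:-→d24:-→d25:-→d26:H2→d27:-→d28:H2→d29:-→d30:-→d31:H1 -> H1
  del 12.240.0.0/12 (clear depth 12)
  lookup 128.0.127.189: bits 100 walk d0:-→d1:H0→d2:-→d3:- -> H0
  + 31.0.0.0/8 (H0) depth=8
  + 0.0.0.0/0 (H0) depth=0
  lookup 159.130.0.0: bits 1001111110000010 walk d0:H0→d1:H0→d2:-→d3:-→d4:-→d5:-→d6:-→d7:-→d8:-→d9:-→d10:H0→d11:-→d12:-→d13:-→d14:-→d15:H2→d16:H0 -> H0
  + 159.130.244.7/32 (H2) depth=32
  + 0.0.0.0/0 (H1) depth=0
  + 12.240.0.0/12 (H0) depth=12
  lookup 31.95.129.147: bits 0001111101011111100000011001 walk d0:H1→d1:-→d2:-→d3:-→d4:-→d5:-→d6:-→d7:-→d8:H0→d9:-→d10:-→d11:-→d12:-→d13:-→d14:-→d15:-→d16:-→d17:-→d18:-→d19:-→d20:-→d21:-→d22:-→d23:-→d24:-→d25:-→d26:H2→d27:-→d28:H2 -> H2
  + 12.243.253.192/28 (H1) depth=28
  + 12.240.0.0/12 (H2) depth=12
  lookup 31.95.129.158: bits 0001111101011111100000011001111 walk d0:H1→d1:-→d2:-→d3:-→d4:-→d5:-→d6:-→d7:-→d8:H0→d9:-→d10:-→d11:-→d12:-→d13:-→d14:-→d15:-→d16:-→d17:-→d18:-→d19:-→d20:-→d21:-→d22:-→d23:-→d24:-→d25:-→d26:H2→d27:-→d28:H2→d29:-→d30:-→d31:H1 -> H1
  + 12.240.0.0/14 (H0) depth=14

== LOOKUPS ==
["H2","H0","H1","H0","H0","H2","H1"]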